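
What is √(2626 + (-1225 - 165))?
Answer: 2*√309 ≈ 35.157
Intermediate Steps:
√(2626 + (-1225 - 165)) = √(2626 - 1390) = √1236 = 2*√309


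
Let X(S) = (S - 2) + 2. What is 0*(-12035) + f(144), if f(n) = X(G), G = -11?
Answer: -11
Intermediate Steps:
X(S) = S (X(S) = (-2 + S) + 2 = S)
f(n) = -11
0*(-12035) + f(144) = 0*(-12035) - 11 = 0 - 11 = -11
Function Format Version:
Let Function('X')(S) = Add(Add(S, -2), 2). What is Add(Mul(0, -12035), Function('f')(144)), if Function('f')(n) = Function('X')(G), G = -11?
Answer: -11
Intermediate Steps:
Function('X')(S) = S (Function('X')(S) = Add(Add(-2, S), 2) = S)
Function('f')(n) = -11
Add(Mul(0, -12035), Function('f')(144)) = Add(Mul(0, -12035), -11) = Add(0, -11) = -11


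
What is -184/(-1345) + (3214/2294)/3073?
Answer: 650711919/4740763195 ≈ 0.13726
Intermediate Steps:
-184/(-1345) + (3214/2294)/3073 = -184*(-1/1345) + (3214*(1/2294))*(1/3073) = 184/1345 + (1607/1147)*(1/3073) = 184/1345 + 1607/3524731 = 650711919/4740763195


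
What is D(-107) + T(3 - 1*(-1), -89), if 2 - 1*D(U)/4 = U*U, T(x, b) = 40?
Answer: -45748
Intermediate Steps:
D(U) = 8 - 4*U² (D(U) = 8 - 4*U*U = 8 - 4*U²)
D(-107) + T(3 - 1*(-1), -89) = (8 - 4*(-107)²) + 40 = (8 - 4*11449) + 40 = (8 - 45796) + 40 = -45788 + 40 = -45748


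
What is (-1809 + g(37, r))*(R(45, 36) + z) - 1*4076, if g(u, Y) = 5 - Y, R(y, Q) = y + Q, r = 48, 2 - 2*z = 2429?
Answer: 2093314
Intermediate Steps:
z = -2427/2 (z = 1 - 1/2*2429 = 1 - 2429/2 = -2427/2 ≈ -1213.5)
R(y, Q) = Q + y
(-1809 + g(37, r))*(R(45, 36) + z) - 1*4076 = (-1809 + (5 - 1*48))*((36 + 45) - 2427/2) - 1*4076 = (-1809 + (5 - 48))*(81 - 2427/2) - 4076 = (-1809 - 43)*(-2265/2) - 4076 = -1852*(-2265/2) - 4076 = 2097390 - 4076 = 2093314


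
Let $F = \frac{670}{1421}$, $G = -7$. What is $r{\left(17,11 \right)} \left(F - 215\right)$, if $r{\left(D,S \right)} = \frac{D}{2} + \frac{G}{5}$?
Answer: $- \frac{4328799}{2842} \approx -1523.2$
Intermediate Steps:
$r{\left(D,S \right)} = - \frac{7}{5} + \frac{D}{2}$ ($r{\left(D,S \right)} = \frac{D}{2} - \frac{7}{5} = - \frac{7}{5} + \frac{D}{2}$)
$F = \frac{670}{1421}$ ($F = 670 \cdot \frac{1}{1421} = \frac{670}{1421} \approx 0.4715$)
$r{\left(17,11 \right)} \left(F - 215\right) = \left(- \frac{7}{5} + \frac{1}{2} \cdot 17\right) \left(\frac{670}{1421} - 215\right) = \left(- \frac{7}{5} + \frac{17}{2}\right) \left(- \frac{304845}{1421}\right) = \frac{71}{10} \left(- \frac{304845}{1421}\right) = - \frac{4328799}{2842}$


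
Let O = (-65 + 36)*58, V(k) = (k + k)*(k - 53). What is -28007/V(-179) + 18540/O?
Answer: -27361483/2408624 ≈ -11.360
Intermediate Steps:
V(k) = 2*k*(-53 + k) (V(k) = (2*k)*(-53 + k) = 2*k*(-53 + k))
O = -1682 (O = -29*58 = -1682)
-28007/V(-179) + 18540/O = -28007*(-1/(358*(-53 - 179))) + 18540/(-1682) = -28007/(2*(-179)*(-232)) + 18540*(-1/1682) = -28007/83056 - 9270/841 = -27361483/2408624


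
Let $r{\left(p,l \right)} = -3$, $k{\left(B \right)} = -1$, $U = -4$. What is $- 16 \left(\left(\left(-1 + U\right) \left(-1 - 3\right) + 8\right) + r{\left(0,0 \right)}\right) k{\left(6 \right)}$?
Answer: $400$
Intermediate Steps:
$- 16 \left(\left(\left(-1 + U\right) \left(-1 - 3\right) + 8\right) + r{\left(0,0 \right)}\right) k{\left(6 \right)} = - 16 \left(\left(\left(-1 - 4\right) \left(-1 - 3\right) + 8\right) - 3\right) \left(-1\right) = - 16 \left(\left(\left(-5\right) \left(-4\right) + 8\right) - 3\right) \left(-1\right) = - 16 \left(\left(20 + 8\right) - 3\right) \left(-1\right) = - 16 \left(28 - 3\right) \left(-1\right) = \left(-16\right) 25 \left(-1\right) = \left(-400\right) \left(-1\right) = 400$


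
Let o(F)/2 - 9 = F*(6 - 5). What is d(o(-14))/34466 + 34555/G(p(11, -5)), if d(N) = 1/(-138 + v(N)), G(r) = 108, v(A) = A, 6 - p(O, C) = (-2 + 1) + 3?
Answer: 44065987283/137726136 ≈ 319.95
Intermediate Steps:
p(O, C) = 4 (p(O, C) = 6 - ((-2 + 1) + 3) = 6 - (-1 + 3) = 6 - 1*2 = 6 - 2 = 4)
o(F) = 18 + 2*F (o(F) = 18 + 2*(F*(6 - 5)) = 18 + 2*(F*1) = 18 + 2*F)
d(N) = 1/(-138 + N)
d(o(-14))/34466 + 34555/G(p(11, -5)) = 1/((-138 + (18 + 2*(-14)))*34466) + 34555/108 = (1/34466)/(-138 + (18 - 28)) + 34555*(1/108) = (1/34466)/(-138 - 10) + 34555/108 = (1/34466)/(-148) + 34555/108 = -1/148*1/34466 + 34555/108 = -1/5100968 + 34555/108 = 44065987283/137726136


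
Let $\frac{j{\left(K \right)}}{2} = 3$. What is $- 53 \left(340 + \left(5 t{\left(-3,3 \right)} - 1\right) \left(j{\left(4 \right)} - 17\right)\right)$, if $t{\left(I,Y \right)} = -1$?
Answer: $-21518$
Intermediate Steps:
$j{\left(K \right)} = 6$ ($j{\left(K \right)} = 2 \cdot 3 = 6$)
$- 53 \left(340 + \left(5 t{\left(-3,3 \right)} - 1\right) \left(j{\left(4 \right)} - 17\right)\right) = - 53 \left(340 + \left(5 \left(-1\right) - 1\right) \left(6 - 17\right)\right) = - 53 \left(340 + \left(-5 - 1\right) \left(-11\right)\right) = - 53 \left(340 - -66\right) = - 53 \left(340 + 66\right) = \left(-53\right) 406 = -21518$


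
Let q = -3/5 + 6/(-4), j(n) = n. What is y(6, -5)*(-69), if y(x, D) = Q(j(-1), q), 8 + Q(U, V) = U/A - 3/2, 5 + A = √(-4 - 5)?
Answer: 10971/17 - 207*I/34 ≈ 645.35 - 6.0882*I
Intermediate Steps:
A = -5 + 3*I (A = -5 + √(-4 - 5) = -5 + √(-9) = -5 + 3*I ≈ -5.0 + 3.0*I)
q = -21/10 (q = -3*⅕ + 6*(-¼) = -⅗ - 3/2 = -21/10 ≈ -2.1000)
Q(U, V) = -19/2 + U*(-5 - 3*I)/34 (Q(U, V) = -8 + (U/(-5 + 3*I) - 3/2) = -8 + (U*((-5 - 3*I)/34) - 3*½) = -8 + (U*(-5 - 3*I)/34 - 3/2) = -8 + (-3/2 + U*(-5 - 3*I)/34) = -19/2 + U*(-5 - 3*I)/34)
y(x, D) = -159/17 + 3*I/34 (y(x, D) = -19/2 - 1/34*(-1)*(5 + 3*I) = -19/2 + (5/34 + 3*I/34) = -159/17 + 3*I/34)
y(6, -5)*(-69) = (-159/17 + 3*I/34)*(-69) = 10971/17 - 207*I/34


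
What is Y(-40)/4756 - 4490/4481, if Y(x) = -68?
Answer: -5414787/5327909 ≈ -1.0163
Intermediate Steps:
Y(-40)/4756 - 4490/4481 = -68/4756 - 4490/4481 = -68*1/4756 - 4490*1/4481 = -17/1189 - 4490/4481 = -5414787/5327909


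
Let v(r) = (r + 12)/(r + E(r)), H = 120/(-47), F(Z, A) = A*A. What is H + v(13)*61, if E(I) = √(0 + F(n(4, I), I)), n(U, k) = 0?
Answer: 68555/1222 ≈ 56.101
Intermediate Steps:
F(Z, A) = A²
E(I) = √(I²) (E(I) = √(0 + I²) = √(I²))
H = -120/47 (H = 120*(-1/47) = -120/47 ≈ -2.5532)
v(r) = (12 + r)/(r + √(r²)) (v(r) = (r + 12)/(r + √(r²)) = (12 + r)/(r + √(r²)))
H + v(13)*61 = -120/47 + ((12 + 13)/(13 + √(13²)))*61 = -120/47 + (25/(13 + √169))*61 = -120/47 + (25/(13 + 13))*61 = -120/47 + (25/26)*61 = -120/47 + 1525/26 = 68555/1222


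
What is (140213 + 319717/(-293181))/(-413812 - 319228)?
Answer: -10276866959/53728350060 ≈ -0.19127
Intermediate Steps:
(140213 + 319717/(-293181))/(-413812 - 319228) = (140213 + 319717*(-1/293181))/(-733040) = (140213 - 319717/293181)*(-1/733040) = (41107467836/293181)*(-1/733040) = -10276866959/53728350060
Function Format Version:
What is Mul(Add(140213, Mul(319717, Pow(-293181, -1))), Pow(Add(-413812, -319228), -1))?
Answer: Rational(-10276866959, 53728350060) ≈ -0.19127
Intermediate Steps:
Mul(Add(140213, Mul(319717, Pow(-293181, -1))), Pow(Add(-413812, -319228), -1)) = Mul(Add(140213, Mul(319717, Rational(-1, 293181))), Pow(-733040, -1)) = Mul(Add(140213, Rational(-319717, 293181)), Rational(-1, 733040)) = Mul(Rational(41107467836, 293181), Rational(-1, 733040)) = Rational(-10276866959, 53728350060)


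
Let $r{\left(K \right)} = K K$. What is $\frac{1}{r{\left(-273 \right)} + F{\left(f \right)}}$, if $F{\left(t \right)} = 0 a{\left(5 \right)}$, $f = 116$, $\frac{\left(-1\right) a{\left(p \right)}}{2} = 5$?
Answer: $\frac{1}{74529} \approx 1.3418 \cdot 10^{-5}$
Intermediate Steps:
$r{\left(K \right)} = K^{2}$
$a{\left(p \right)} = -10$ ($a{\left(p \right)} = \left(-2\right) 5 = -10$)
$F{\left(t \right)} = 0$ ($F{\left(t \right)} = 0 \left(-10\right) = 0$)
$\frac{1}{r{\left(-273 \right)} + F{\left(f \right)}} = \frac{1}{\left(-273\right)^{2} + 0} = \frac{1}{74529 + 0} = \frac{1}{74529}$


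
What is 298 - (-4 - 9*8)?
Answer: 374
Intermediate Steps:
298 - (-4 - 9*8) = 298 - (-4 - 72) = 298 - 1*(-76) = 298 + 76 = 374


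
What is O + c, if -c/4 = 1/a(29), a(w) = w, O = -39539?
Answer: -1146635/29 ≈ -39539.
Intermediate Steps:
c = -4/29 ≈ -0.13793
O + c = -39539 - 4/29 = -1146635/29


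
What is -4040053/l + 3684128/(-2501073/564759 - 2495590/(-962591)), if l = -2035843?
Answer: -453044656324624983826303/225775768503195191 ≈ -2.0066e+6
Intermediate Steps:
-4040053/l + 3684128/(-2501073/564759 - 2495590/(-962591)) = -4040053/(-2035843) + 3684128/(-2501073/564759 - 2495590/(-962591)) = -4040053*(-1/2035843) + 3684128/(-2501073*1/564759 - 2495590*(-1/962591)) = 4040053/2035843 + 3684128/(-277897/62751 + 2495590/962591) = 4040053/2035843 + 3684128/(-110900383037/60403547841) = 4040053/2035843 + 3684128*(-60403547841/110900383037) = 4040053/2035843 - 222534401900367648/110900383037 = -453044656324624983826303/225775768503195191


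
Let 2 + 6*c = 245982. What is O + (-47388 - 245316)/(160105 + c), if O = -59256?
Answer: -35750319192/603305 ≈ -59257.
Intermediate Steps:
c = 122990/3 (c = -⅓ + (⅙)*245982 = -⅓ + 40997 = 122990/3 ≈ 40997.)
O + (-47388 - 245316)/(160105 + c) = -59256 + (-47388 - 245316)/(160105 + 122990/3) = -59256 - 292704/603305/3 = -59256 - 292704*3/603305 = -59256 - 878112/603305 = -35750319192/603305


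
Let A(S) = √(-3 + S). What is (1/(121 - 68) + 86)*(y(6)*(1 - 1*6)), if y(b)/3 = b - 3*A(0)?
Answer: -410310/53 + 205155*I*√3/53 ≈ -7741.7 + 6704.5*I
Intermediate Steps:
y(b) = 3*b - 9*I*√3 (y(b) = 3*(b - 3*√(-3 + 0)) = 3*(b - 3*I*√3) = 3*b - 9*I*√3)
(1/(121 - 68) + 86)*(y(6)*(1 - 1*6)) = (1/(121 - 68) + 86)*((3*6 - 9*I*√3)*(1 - 1*6)) = (1/53 + 86)*((18 - 9*I*√3)*(1 - 6)) = (1/53 + 86)*((18 - 9*I*√3)*(-5)) = 4559*(-90 + 45*I*√3)/53 = -410310/53 + 205155*I*√3/53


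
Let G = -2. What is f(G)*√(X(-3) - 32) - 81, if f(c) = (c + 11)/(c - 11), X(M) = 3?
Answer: -81 - 9*I*√29/13 ≈ -81.0 - 3.7282*I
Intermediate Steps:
f(c) = (11 + c)/(-11 + c)
f(G)*√(X(-3) - 32) - 81 = ((11 - 2)/(-11 - 2))*√(3 - 32) - 81 = (9/(-13))*√(-29) - 81 = (-1/13*9)*(I*√29) - 81 = -9*I*√29/13 - 81 = -81 - 9*I*√29/13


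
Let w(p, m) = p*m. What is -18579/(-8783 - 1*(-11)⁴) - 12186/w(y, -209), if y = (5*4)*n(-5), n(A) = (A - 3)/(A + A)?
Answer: 7241105/1631872 ≈ 4.4373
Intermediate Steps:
n(A) = (-3 + A)/(2*A) (n(A) = (-3 + A)/((2*A)) = (-3 + A)*(1/(2*A)) = (-3 + A)/(2*A))
y = 16 (y = (5*4)*((½)*(-3 - 5)/(-5)) = 20*((½)*(-⅕)*(-8)) = 20*(⅘) = 16)
w(p, m) = m*p
-18579/(-8783 - 1*(-11)⁴) - 12186/w(y, -209) = -18579/(-8783 - 1*(-11)⁴) - 12186/((-209*16)) = -18579/(-8783 - 1*14641) - 12186/(-3344) = -18579/(-8783 - 14641) - 12186*(-1/3344) = -18579/(-23424) + 6093/1672 = -18579*(-1/23424) + 6093/1672 = 6193/7808 + 6093/1672 = 7241105/1631872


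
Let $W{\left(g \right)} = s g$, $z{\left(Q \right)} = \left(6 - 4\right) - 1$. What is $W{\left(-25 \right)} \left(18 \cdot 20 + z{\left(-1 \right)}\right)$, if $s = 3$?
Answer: $-27075$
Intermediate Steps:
$z{\left(Q \right)} = 1$ ($z{\left(Q \right)} = 2 - 1 = 1$)
$W{\left(g \right)} = 3 g$
$W{\left(-25 \right)} \left(18 \cdot 20 + z{\left(-1 \right)}\right) = 3 \left(-25\right) \left(18 \cdot 20 + 1\right) = - 75 \left(360 + 1\right) = \left(-75\right) 361 = -27075$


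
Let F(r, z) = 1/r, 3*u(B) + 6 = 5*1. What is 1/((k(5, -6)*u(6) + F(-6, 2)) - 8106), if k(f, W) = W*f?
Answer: -6/48577 ≈ -0.00012352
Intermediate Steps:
u(B) = -1/3 (u(B) = -2 + (5*1)/3 = -2 + (1/3)*5 = -2 + 5/3 = -1/3)
1/((k(5, -6)*u(6) + F(-6, 2)) - 8106) = 1/((-6*5*(-1/3) + 1/(-6)) - 8106) = 1/((-30*(-1/3) - 1/6) - 8106) = 1/((10 - 1/6) - 8106) = 1/(59/6 - 8106) = 1/(-48577/6) = -6/48577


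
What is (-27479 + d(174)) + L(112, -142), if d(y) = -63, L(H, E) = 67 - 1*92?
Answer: -27567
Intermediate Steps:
L(H, E) = -25 (L(H, E) = 67 - 92 = -25)
(-27479 + d(174)) + L(112, -142) = (-27479 - 63) - 25 = -27542 - 25 = -27567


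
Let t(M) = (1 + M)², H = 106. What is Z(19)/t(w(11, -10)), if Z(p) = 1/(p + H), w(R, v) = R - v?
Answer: 1/60500 ≈ 1.6529e-5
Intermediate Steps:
Z(p) = 1/(106 + p) (Z(p) = 1/(p + 106) = 1/(106 + p))
Z(19)/t(w(11, -10)) = 1/((106 + 19)*((1 + (11 - 1*(-10)))²)) = 1/(125*((1 + (11 + 10))²)) = 1/(125*((1 + 21)²)) = 1/(125*(22²)) = (1/125)/484 = (1/125)*(1/484) = 1/60500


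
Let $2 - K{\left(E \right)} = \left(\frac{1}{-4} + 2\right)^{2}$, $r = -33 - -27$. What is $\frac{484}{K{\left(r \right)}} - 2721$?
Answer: $- \frac{54001}{17} \approx -3176.5$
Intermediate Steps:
$r = -6$ ($r = -33 + 27 = -6$)
$K{\left(E \right)} = - \frac{17}{16}$ ($K{\left(E \right)} = 2 - \left(\frac{1}{-4} + 2\right)^{2} = 2 - \left(- \frac{1}{4} + 2\right)^{2} = 2 - \left(\frac{7}{4}\right)^{2} = 2 - \frac{49}{16} = - \frac{17}{16}$)
$\frac{484}{K{\left(r \right)}} - 2721 = \frac{484}{- \frac{17}{16}} - 2721 = 484 \left(- \frac{16}{17}\right) - 2721 = - \frac{7744}{17} - 2721 = - \frac{54001}{17}$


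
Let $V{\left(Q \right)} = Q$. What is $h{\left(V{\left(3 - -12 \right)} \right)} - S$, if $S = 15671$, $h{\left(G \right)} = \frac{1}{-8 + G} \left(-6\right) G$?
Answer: $- \frac{109787}{7} \approx -15684.0$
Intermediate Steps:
$h{\left(G \right)} = - \frac{6 G}{-8 + G}$ ($h{\left(G \right)} = - \frac{6}{-8 + G} G = - \frac{6 G}{-8 + G}$)
$h{\left(V{\left(3 - -12 \right)} \right)} - S = - \frac{6 \left(3 - -12\right)}{-8 + \left(3 - -12\right)} - 15671 = - \frac{6 \left(3 + 12\right)}{-8 + \left(3 + 12\right)} - 15671 = \left(-6\right) 15 \frac{1}{-8 + 15} - 15671 = \left(-6\right) 15 \cdot \frac{1}{7} - 15671 = - \frac{90}{7} - 15671 = - \frac{109787}{7}$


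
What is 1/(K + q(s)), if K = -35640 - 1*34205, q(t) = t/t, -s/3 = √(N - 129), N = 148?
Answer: -1/69844 ≈ -1.4318e-5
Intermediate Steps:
s = -3*√19 (s = -3*√(148 - 129) = -3*√19 ≈ -13.077)
q(t) = 1
K = -69845 (K = -35640 - 34205 = -69845)
1/(K + q(s)) = 1/(-69845 + 1) = 1/(-69844) = -1/69844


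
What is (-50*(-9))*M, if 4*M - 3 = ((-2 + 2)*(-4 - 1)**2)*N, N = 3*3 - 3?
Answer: 675/2 ≈ 337.50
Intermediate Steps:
N = 6 (N = 9 - 3 = 6)
M = 3/4 (M = 3/4 + (((-2 + 2)*(-4 - 1)**2)*6)/4 = 3/4 + ((0*(-5)**2)*6)/4 = 3/4 + ((0*25)*6)/4 = 3/4 + (0*6)/4 = 3/4 + (1/4)*0 = 3/4 + 0 = 3/4 ≈ 0.75000)
(-50*(-9))*M = -50*(-9)*(3/4) = 450*(3/4) = 675/2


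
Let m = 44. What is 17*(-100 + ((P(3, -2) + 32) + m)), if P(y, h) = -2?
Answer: -442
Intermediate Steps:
17*(-100 + ((P(3, -2) + 32) + m)) = 17*(-100 + ((-2 + 32) + 44)) = 17*(-100 + (30 + 44)) = 17*(-100 + 74) = 17*(-26) = -442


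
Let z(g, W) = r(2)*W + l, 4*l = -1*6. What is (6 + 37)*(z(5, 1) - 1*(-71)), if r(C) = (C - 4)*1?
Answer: 5805/2 ≈ 2902.5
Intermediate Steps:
l = -3/2 (l = (-1*6)/4 = (¼)*(-6) = -3/2 ≈ -1.5000)
r(C) = -4 + C (r(C) = (-4 + C)*1 = -4 + C)
z(g, W) = -3/2 - 2*W (z(g, W) = (-4 + 2)*W - 3/2 = -2*W - 3/2 = -3/2 - 2*W)
(6 + 37)*(z(5, 1) - 1*(-71)) = (6 + 37)*((-3/2 - 2*1) - 1*(-71)) = 43*((-3/2 - 2) + 71) = 43*(-7/2 + 71) = 43*(135/2) = 5805/2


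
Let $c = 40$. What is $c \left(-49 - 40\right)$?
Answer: $-3560$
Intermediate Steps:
$c \left(-49 - 40\right) = 40 \left(-49 - 40\right) = 40 \left(-89\right) = -3560$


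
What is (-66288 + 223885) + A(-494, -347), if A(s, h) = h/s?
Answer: 77853265/494 ≈ 1.5760e+5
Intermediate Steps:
(-66288 + 223885) + A(-494, -347) = (-66288 + 223885) - 347/(-494) = 157597 - 347*(-1/494) = 157597 + 347/494 = 77853265/494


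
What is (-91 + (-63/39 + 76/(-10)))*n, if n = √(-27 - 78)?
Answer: -6514*I*√105/65 ≈ -1026.9*I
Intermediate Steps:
n = I*√105 (n = √(-105) = I*√105 ≈ 10.247*I)
(-91 + (-63/39 + 76/(-10)))*n = (-91 + (-63/39 + 76/(-10)))*(I*√105) = (-91 + (-63*1/39 + 76*(-⅒)))*(I*√105) = (-91 + (-21/13 - 38/5))*(I*√105) = (-91 - 599/65)*(I*√105) = -6514*I*√105/65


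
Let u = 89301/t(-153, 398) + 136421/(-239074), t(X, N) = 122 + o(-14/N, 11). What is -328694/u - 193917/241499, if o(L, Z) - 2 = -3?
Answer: -5652129673227755/12658250386681 ≈ -446.52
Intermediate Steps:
o(L, Z) = -1 (o(L, Z) = 2 - 3 = -1)
t(X, N) = 121 (t(X, N) = 122 - 1 = 121)
u = 1939367303/2629814 (u = 89301/121 + 136421/(-239074) = 89301*(1/121) + 136421*(-1/239074) = 89301/121 - 136421/239074 = 1939367303/2629814 ≈ 737.45)
-328694/u - 193917/241499 = -328694/1939367303/2629814 - 193917/241499 = -328694*2629814/1939367303 - 193917*1/241499 = -864404082916/1939367303 - 5241/6527 = -5652129673227755/12658250386681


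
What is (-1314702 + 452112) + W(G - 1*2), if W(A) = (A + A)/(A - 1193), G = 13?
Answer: -509790701/591 ≈ -8.6259e+5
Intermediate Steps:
W(A) = 2*A/(-1193 + A) (W(A) = (2*A)/(-1193 + A) = 2*A/(-1193 + A))
(-1314702 + 452112) + W(G - 1*2) = (-1314702 + 452112) + 2*(13 - 1*2)/(-1193 + (13 - 1*2)) = -862590 + 2*(13 - 2)/(-1193 + (13 - 2)) = -862590 + 2*11/(-1193 + 11) = -862590 + 2*11/(-1182) = -862590 + 2*11*(-1/1182) = -862590 - 11/591 = -509790701/591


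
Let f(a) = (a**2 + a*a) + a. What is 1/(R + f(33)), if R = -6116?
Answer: -1/3905 ≈ -0.00025608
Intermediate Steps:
f(a) = a + 2*a**2 (f(a) = (a**2 + a**2) + a = 2*a**2 + a = a + 2*a**2)
1/(R + f(33)) = 1/(-6116 + 33*(1 + 2*33)) = 1/(-6116 + 33*(1 + 66)) = 1/(-6116 + 33*67) = 1/(-6116 + 2211) = 1/(-3905) = -1/3905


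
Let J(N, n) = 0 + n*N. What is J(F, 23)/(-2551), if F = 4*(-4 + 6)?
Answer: -184/2551 ≈ -0.072129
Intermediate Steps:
F = 8 (F = 4*2 = 8)
J(N, n) = N*n (J(N, n) = 0 + N*n = N*n)
J(F, 23)/(-2551) = (8*23)/(-2551) = 184*(-1/2551) = -184/2551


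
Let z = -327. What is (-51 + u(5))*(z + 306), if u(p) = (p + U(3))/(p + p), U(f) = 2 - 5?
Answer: 5334/5 ≈ 1066.8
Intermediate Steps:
U(f) = -3
u(p) = (-3 + p)/(2*p) (u(p) = (p - 3)/(p + p) = (-3 + p)/((2*p)) = (-3 + p)*(1/(2*p)) = (-3 + p)/(2*p))
(-51 + u(5))*(z + 306) = (-51 + (½)*(-3 + 5)/5)*(-327 + 306) = (-51 + (½)*(⅕)*2)*(-21) = (-51 + ⅕)*(-21) = -254/5*(-21) = 5334/5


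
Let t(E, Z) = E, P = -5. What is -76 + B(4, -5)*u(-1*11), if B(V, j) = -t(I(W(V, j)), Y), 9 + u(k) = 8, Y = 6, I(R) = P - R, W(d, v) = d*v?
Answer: -61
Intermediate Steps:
I(R) = -5 - R
u(k) = -1 (u(k) = -9 + 8 = -1)
B(V, j) = 5 + V*j (B(V, j) = -(-5 - V*j) = 5 + V*j)
-76 + B(4, -5)*u(-1*11) = -76 + (5 + 4*(-5))*(-1) = -76 + (5 - 20)*(-1) = -76 - 15*(-1) = -76 + 15 = -61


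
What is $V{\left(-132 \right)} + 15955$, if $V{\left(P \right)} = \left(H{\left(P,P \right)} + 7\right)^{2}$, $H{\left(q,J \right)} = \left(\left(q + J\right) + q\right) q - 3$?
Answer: $2732796131$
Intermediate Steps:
$H{\left(q,J \right)} = -3 + q \left(J + 2 q\right)$ ($H{\left(q,J \right)} = \left(\left(J + q\right) + q\right) q - 3 = \left(J + 2 q\right) q - 3 = q \left(J + 2 q\right) - 3 = -3 + q \left(J + 2 q\right)$)
$V{\left(P \right)} = \left(4 + 3 P^{2}\right)^{2}$ ($V{\left(P \right)} = \left(\left(-3 + 2 P^{2} + P P\right) + 7\right)^{2} = \left(\left(-3 + 2 P^{2} + P^{2}\right) + 7\right)^{2} = \left(\left(-3 + 3 P^{2}\right) + 7\right)^{2} = \left(4 + 3 P^{2}\right)^{2}$)
$V{\left(-132 \right)} + 15955 = \left(4 + 3 \left(-132\right)^{2}\right)^{2} + 15955 = \left(4 + 3 \cdot 17424\right)^{2} + 15955 = \left(4 + 52272\right)^{2} + 15955 = 52276^{2} + 15955 = 2732780176 + 15955 = 2732796131$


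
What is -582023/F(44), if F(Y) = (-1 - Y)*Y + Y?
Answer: 582023/1936 ≈ 300.63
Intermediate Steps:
F(Y) = Y + Y*(-1 - Y) (F(Y) = Y*(-1 - Y) + Y = Y + Y*(-1 - Y))
-582023/F(44) = -582023/((-1*44²)) = -582023/((-1*1936)) = -582023/(-1936) = -582023*(-1/1936) = 582023/1936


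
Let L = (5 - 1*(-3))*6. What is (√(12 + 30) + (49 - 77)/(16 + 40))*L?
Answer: -24 + 48*√42 ≈ 287.08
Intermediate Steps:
L = 48 (L = (5 + 3)*6 = 8*6 = 48)
(√(12 + 30) + (49 - 77)/(16 + 40))*L = (√(12 + 30) + (49 - 77)/(16 + 40))*48 = (√42 - 28/56)*48 = (√42 - 28*1/56)*48 = (√42 - ½)*48 = (-½ + √42)*48 = -24 + 48*√42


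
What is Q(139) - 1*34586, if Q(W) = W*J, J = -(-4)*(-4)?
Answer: -36810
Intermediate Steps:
J = -16 (J = -4*4 = -16)
Q(W) = -16*W (Q(W) = W*(-16) = -16*W)
Q(139) - 1*34586 = -16*139 - 1*34586 = -2224 - 34586 = -36810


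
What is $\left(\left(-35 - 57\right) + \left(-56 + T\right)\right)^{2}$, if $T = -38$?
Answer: $34596$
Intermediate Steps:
$\left(\left(-35 - 57\right) + \left(-56 + T\right)\right)^{2} = \left(\left(-35 - 57\right) - 94\right)^{2} = \left(-92 - 94\right)^{2} = \left(-186\right)^{2} = 34596$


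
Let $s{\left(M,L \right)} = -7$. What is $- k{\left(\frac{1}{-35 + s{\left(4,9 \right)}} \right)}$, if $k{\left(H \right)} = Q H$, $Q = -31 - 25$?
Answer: $- \frac{4}{3} \approx -1.3333$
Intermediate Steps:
$Q = -56$
$k{\left(H \right)} = - 56 H$
$- k{\left(\frac{1}{-35 + s{\left(4,9 \right)}} \right)} = - \frac{-56}{-35 - 7} = - \frac{-56}{-42} = - \frac{\left(-56\right) \left(-1\right)}{42} = \left(-1\right) \frac{4}{3} = - \frac{4}{3}$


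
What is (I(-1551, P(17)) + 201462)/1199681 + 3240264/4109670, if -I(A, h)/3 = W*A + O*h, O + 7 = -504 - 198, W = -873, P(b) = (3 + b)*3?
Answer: -1909010254751/821715502545 ≈ -2.3232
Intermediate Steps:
P(b) = 9 + 3*b
O = -709 (O = -7 + (-504 - 198) = -7 - 702 = -709)
I(A, h) = 2127*h + 2619*A (I(A, h) = -3*(-873*A - 709*h) = 2127*h + 2619*A)
(I(-1551, P(17)) + 201462)/1199681 + 3240264/4109670 = ((2127*(9 + 3*17) + 2619*(-1551)) + 201462)/1199681 + 3240264/4109670 = ((2127*(9 + 51) - 4062069) + 201462)*(1/1199681) + 3240264*(1/4109670) = ((2127*60 - 4062069) + 201462)*(1/1199681) + 540044/684945 = ((127620 - 4062069) + 201462)*(1/1199681) + 540044/684945 = (-3934449 + 201462)*(1/1199681) + 540044/684945 = -3732987*1/1199681 + 540044/684945 = -3732987/1199681 + 540044/684945 = -1909010254751/821715502545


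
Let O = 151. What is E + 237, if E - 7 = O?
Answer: 395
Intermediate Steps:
E = 158 (E = 7 + 151 = 158)
E + 237 = 158 + 237 = 395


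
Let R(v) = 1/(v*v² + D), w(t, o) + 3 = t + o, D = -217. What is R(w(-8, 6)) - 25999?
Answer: -8891659/342 ≈ -25999.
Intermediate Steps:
w(t, o) = -3 + o + t (w(t, o) = -3 + (t + o) = -3 + (o + t) = -3 + o + t)
R(v) = 1/(-217 + v³) (R(v) = 1/(v*v² - 217) = 1/(v³ - 217) = 1/(-217 + v³))
R(w(-8, 6)) - 25999 = 1/(-217 + (-3 + 6 - 8)³) - 25999 = 1/(-217 + (-5)³) - 25999 = 1/(-217 - 125) - 25999 = 1/(-342) - 25999 = -1/342 - 25999 = -8891659/342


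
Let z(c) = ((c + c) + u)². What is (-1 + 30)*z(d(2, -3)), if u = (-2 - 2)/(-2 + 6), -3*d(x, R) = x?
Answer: 1421/9 ≈ 157.89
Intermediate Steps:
d(x, R) = -x/3
u = -1 (u = -4/4 = -4*¼ = -1)
z(c) = (-1 + 2*c)² (z(c) = ((c + c) - 1)² = (2*c - 1)² = (-1 + 2*c)²)
(-1 + 30)*z(d(2, -3)) = (-1 + 30)*(-1 + 2*(-⅓*2))² = 29*(-1 + 2*(-⅔))² = 29*(-1 - 4/3)² = 29*(-7/3)² = 29*(49/9) = 1421/9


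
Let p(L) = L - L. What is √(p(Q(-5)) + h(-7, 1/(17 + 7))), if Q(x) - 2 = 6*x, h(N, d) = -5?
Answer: I*√5 ≈ 2.2361*I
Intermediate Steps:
Q(x) = 2 + 6*x
p(L) = 0
√(p(Q(-5)) + h(-7, 1/(17 + 7))) = √(0 - 5) = √(-5) = I*√5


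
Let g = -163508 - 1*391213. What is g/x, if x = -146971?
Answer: 554721/146971 ≈ 3.7744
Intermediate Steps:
g = -554721 (g = -163508 - 391213 = -554721)
g/x = -554721/(-146971) = -554721*(-1/146971) = 554721/146971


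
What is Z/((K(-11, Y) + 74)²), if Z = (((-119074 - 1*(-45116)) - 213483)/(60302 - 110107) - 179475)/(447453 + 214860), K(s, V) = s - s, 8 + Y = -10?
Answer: -638461781/12902433452310 ≈ -4.9484e-5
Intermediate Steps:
Y = -18 (Y = -8 - 10 = -18)
K(s, V) = 0
Z = -1276923562/4712356995 (Z = (((-119074 + 45116) - 213483)/(-49805) - 179475)/662313 = ((-73958 - 213483)*(-1/49805) - 179475)*(1/662313) = (-287441*(-1/49805) - 179475)*(1/662313) = (41063/7115 - 179475)*(1/662313) = -1276923562/7115*1/662313 = -1276923562/4712356995 ≈ -0.27097)
Z/((K(-11, Y) + 74)²) = -1276923562/(4712356995*(0 + 74)²) = -1276923562/(4712356995*(74²)) = -1276923562/4712356995/5476 = -1276923562/4712356995*1/5476 = -638461781/12902433452310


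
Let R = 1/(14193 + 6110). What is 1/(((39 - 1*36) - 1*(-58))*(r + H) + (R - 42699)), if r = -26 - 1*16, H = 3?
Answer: -20303/915218633 ≈ -2.2184e-5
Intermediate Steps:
R = 1/20303 ≈ 4.9254e-5
r = -42 (r = -26 - 16 = -42)
1/(((39 - 1*36) - 1*(-58))*(r + H) + (R - 42699)) = 1/(((39 - 1*36) - 1*(-58))*(-42 + 3) + (1/20303 - 42699)) = 1/(((39 - 36) + 58)*(-39) - 866917796/20303) = 1/((3 + 58)*(-39) - 866917796/20303) = 1/(61*(-39) - 866917796/20303) = 1/(-2379 - 866917796/20303) = 1/(-915218633/20303) = -20303/915218633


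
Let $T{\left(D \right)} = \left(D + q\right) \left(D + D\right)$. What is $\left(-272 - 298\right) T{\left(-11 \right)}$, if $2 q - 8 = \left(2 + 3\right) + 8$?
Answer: $-6270$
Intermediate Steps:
$q = \frac{21}{2}$ ($q = 4 + \frac{\left(2 + 3\right) + 8}{2} = 4 + \frac{5 + 8}{2} = 4 + \frac{1}{2} \cdot 13 = 4 + \frac{13}{2} = \frac{21}{2} \approx 10.5$)
$T{\left(D \right)} = 2 D \left(\frac{21}{2} + D\right)$ ($T{\left(D \right)} = \left(D + \frac{21}{2}\right) \left(D + D\right) = \left(\frac{21}{2} + D\right) 2 D = 2 D \left(\frac{21}{2} + D\right)$)
$\left(-272 - 298\right) T{\left(-11 \right)} = \left(-272 - 298\right) \left(- 11 \left(21 + 2 \left(-11\right)\right)\right) = - 570 \left(- 11 \left(21 - 22\right)\right) = - 570 \left(\left(-11\right) \left(-1\right)\right) = \left(-570\right) 11 = -6270$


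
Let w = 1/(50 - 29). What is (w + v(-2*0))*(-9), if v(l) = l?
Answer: -3/7 ≈ -0.42857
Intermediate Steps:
w = 1/21 ≈ 0.047619
(w + v(-2*0))*(-9) = (1/21 - 2*0)*(-9) = (1/21 + 0)*(-9) = (1/21)*(-9) = -3/7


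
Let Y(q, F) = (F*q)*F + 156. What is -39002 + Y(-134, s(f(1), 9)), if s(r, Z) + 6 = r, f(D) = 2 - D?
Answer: -42196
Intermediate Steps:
s(r, Z) = -6 + r
Y(q, F) = 156 + q*F² (Y(q, F) = q*F² + 156 = 156 + q*F²)
-39002 + Y(-134, s(f(1), 9)) = -39002 + (156 - 134*(-6 + (2 - 1*1))²) = -39002 + (156 - 134*(-6 + (2 - 1))²) = -39002 + (156 - 134*(-6 + 1)²) = -39002 + (156 - 134*(-5)²) = -39002 + (156 - 134*25) = -39002 + (156 - 3350) = -39002 - 3194 = -42196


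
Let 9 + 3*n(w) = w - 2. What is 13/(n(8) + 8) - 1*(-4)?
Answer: 41/7 ≈ 5.8571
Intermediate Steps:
n(w) = -11/3 + w/3 (n(w) = -3 + (w - 2)/3 = -3 + (-2 + w)/3 = -3 + (-⅔ + w/3) = -11/3 + w/3)
13/(n(8) + 8) - 1*(-4) = 13/((-11/3 + (⅓)*8) + 8) - 1*(-4) = 13/((-11/3 + 8/3) + 8) + 4 = 13/(-1 + 8) + 4 = 13/7 + 4 = 41/7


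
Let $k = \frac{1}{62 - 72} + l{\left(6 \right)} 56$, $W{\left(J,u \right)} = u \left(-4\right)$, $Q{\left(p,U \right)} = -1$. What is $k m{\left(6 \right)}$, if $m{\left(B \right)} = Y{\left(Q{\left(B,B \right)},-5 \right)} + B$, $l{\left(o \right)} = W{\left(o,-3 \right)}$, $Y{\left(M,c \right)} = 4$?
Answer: $6719$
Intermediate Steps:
$W{\left(J,u \right)} = - 4 u$
$l{\left(o \right)} = 12$ ($l{\left(o \right)} = \left(-4\right) \left(-3\right) = 12$)
$m{\left(B \right)} = 4 + B$
$k = \frac{6719}{10}$ ($k = \frac{1}{62 - 72} + 12 \cdot 56 = \frac{1}{-10} + 672 = - \frac{1}{10} + 672 = \frac{6719}{10} \approx 671.9$)
$k m{\left(6 \right)} = \frac{6719 \left(4 + 6\right)}{10} = \frac{6719}{10} \cdot 10 = 6719$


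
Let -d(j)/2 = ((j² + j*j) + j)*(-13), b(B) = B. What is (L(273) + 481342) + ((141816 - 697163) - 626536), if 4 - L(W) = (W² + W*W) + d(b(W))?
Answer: -4732201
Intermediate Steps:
d(j) = 26*j + 52*j² (d(j) = -2*((j² + j*j) + j)*(-13) = -2*((j² + j²) + j)*(-13) = -2*(2*j² + j)*(-13) = -2*(j + 2*j²)*(-13) = -2*(-26*j² - 13*j) = 26*j + 52*j²)
L(W) = 4 - 2*W² - 26*W*(1 + 2*W) (L(W) = 4 - ((W² + W*W) + 26*W*(1 + 2*W)) = 4 - ((W² + W²) + 26*W*(1 + 2*W)) = 4 - (2*W² + 26*W*(1 + 2*W)) = 4 + (-2*W² - 26*W*(1 + 2*W)) = 4 - 2*W² - 26*W*(1 + 2*W))
(L(273) + 481342) + ((141816 - 697163) - 626536) = ((4 - 54*273² - 26*273) + 481342) + ((141816 - 697163) - 626536) = ((4 - 54*74529 - 7098) + 481342) + (-555347 - 626536) = ((4 - 4024566 - 7098) + 481342) - 1181883 = (-4031660 + 481342) - 1181883 = -3550318 - 1181883 = -4732201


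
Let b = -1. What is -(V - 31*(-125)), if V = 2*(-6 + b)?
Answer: -3861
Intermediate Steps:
V = -14 (V = 2*(-6 - 1) = 2*(-7) = -14)
-(V - 31*(-125)) = -(-14 - 31*(-125)) = -(-14 + 3875) = -1*3861 = -3861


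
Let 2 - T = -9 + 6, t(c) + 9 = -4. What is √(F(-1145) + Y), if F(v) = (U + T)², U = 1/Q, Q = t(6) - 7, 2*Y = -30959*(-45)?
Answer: 3*√30960089/20 ≈ 834.63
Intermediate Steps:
t(c) = -13 (t(c) = -9 - 4 = -13)
Y = 1393155/2 (Y = (-30959*(-45))/2 = (½)*1393155 = 1393155/2 ≈ 6.9658e+5)
Q = -20 (Q = -13 - 7 = -20)
U = -1/20 (U = 1/(-20) = -1/20 ≈ -0.050000)
T = 5 (T = 2 - (-9 + 6) = 2 - 1*(-3) = 2 + 3 = 5)
F(v) = 9801/400 (F(v) = (-1/20 + 5)² = (99/20)² = 9801/400)
√(F(-1145) + Y) = √(9801/400 + 1393155/2) = √(278640801/400) = 3*√30960089/20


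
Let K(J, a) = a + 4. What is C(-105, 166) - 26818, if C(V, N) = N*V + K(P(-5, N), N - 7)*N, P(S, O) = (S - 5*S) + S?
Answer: -17190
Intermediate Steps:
P(S, O) = -3*S (P(S, O) = -4*S + S = -3*S)
K(J, a) = 4 + a
C(V, N) = N*V + N*(-3 + N) (C(V, N) = N*V + (4 + (N - 7))*N = N*V + (4 + (-7 + N))*N = N*V + (-3 + N)*N = N*V + N*(-3 + N))
C(-105, 166) - 26818 = 166*(-3 + 166 - 105) - 26818 = 166*58 - 26818 = 9628 - 26818 = -17190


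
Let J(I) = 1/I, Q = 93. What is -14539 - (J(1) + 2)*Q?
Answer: -14818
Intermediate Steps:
-14539 - (J(1) + 2)*Q = -14539 - (1/1 + 2)*93 = -14539 - (1 + 2)*93 = -14539 - 3*93 = -14539 - 1*279 = -14539 - 279 = -14818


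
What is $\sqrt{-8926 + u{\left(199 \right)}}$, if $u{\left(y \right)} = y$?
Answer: $i \sqrt{8727} \approx 93.418 i$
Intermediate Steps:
$\sqrt{-8926 + u{\left(199 \right)}} = \sqrt{-8926 + 199} = \sqrt{-8727} = i \sqrt{8727}$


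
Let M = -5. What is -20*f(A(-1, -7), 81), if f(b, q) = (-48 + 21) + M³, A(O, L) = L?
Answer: 3040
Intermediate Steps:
f(b, q) = -152 (f(b, q) = (-48 + 21) + (-5)³ = -27 - 125 = -152)
-20*f(A(-1, -7), 81) = -20*(-152) = 3040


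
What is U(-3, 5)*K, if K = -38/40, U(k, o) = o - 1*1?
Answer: -19/5 ≈ -3.8000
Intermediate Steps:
U(k, o) = -1 + o (U(k, o) = o - 1 = -1 + o)
K = -19/20 (K = -38*1/40 = -19/20 ≈ -0.95000)
U(-3, 5)*K = (-1 + 5)*(-19/20) = 4*(-19/20) = -19/5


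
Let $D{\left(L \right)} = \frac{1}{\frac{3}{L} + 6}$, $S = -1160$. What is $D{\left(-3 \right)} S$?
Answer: $-232$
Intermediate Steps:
$D{\left(L \right)} = \frac{1}{6 + \frac{3}{L}}$
$D{\left(-3 \right)} S = \frac{1}{3} \left(-3\right) \frac{1}{1 + 2 \left(-3\right)} \left(-1160\right) = \frac{1}{3} \left(-3\right) \frac{1}{1 - 6} \left(-1160\right) = \frac{1}{3} \left(-3\right) \frac{1}{-5} \left(-1160\right) = \frac{1}{3} \left(-3\right) \left(- \frac{1}{5}\right) \left(-1160\right) = \frac{1}{5} \left(-1160\right) = -232$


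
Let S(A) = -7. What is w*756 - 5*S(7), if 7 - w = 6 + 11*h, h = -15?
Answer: 125531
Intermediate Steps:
w = 166 (w = 7 - (6 + 11*(-15)) = 7 - (6 - 165) = 7 - 1*(-159) = 7 + 159 = 166)
w*756 - 5*S(7) = 166*756 - 5*(-7) = 125496 + 35 = 125531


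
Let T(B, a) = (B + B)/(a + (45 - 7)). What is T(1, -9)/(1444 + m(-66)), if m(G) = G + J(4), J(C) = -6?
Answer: 1/19894 ≈ 5.0266e-5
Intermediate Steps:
T(B, a) = 2*B/(38 + a) (T(B, a) = (2*B)/(a + 38) = (2*B)/(38 + a) = 2*B/(38 + a))
m(G) = -6 + G (m(G) = G - 6 = -6 + G)
T(1, -9)/(1444 + m(-66)) = (2*1/(38 - 9))/(1444 + (-6 - 66)) = (2*1/29)/(1444 - 72) = (2*1*(1/29))/1372 = (2/29)*(1/1372) = 1/19894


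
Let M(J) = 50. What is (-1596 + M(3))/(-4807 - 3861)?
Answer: 773/4334 ≈ 0.17836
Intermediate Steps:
(-1596 + M(3))/(-4807 - 3861) = (-1596 + 50)/(-4807 - 3861) = -1546/(-8668) = -1546*(-1/8668) = 773/4334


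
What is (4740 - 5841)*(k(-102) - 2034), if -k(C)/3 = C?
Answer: 1902528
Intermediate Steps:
k(C) = -3*C
(4740 - 5841)*(k(-102) - 2034) = (4740 - 5841)*(-3*(-102) - 2034) = -1101*(306 - 2034) = -1101*(-1728) = 1902528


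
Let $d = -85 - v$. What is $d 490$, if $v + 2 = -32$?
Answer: $-24990$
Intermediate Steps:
$v = -34$ ($v = -2 - 32 = -34$)
$d = -51$ ($d = -85 - -34 = -85 + 34 = -51$)
$d 490 = \left(-51\right) 490 = -24990$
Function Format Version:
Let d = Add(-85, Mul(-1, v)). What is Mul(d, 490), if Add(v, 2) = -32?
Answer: -24990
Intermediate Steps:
v = -34 (v = Add(-2, -32) = -34)
d = -51 (d = Add(-85, Mul(-1, -34)) = Add(-85, 34) = -51)
Mul(d, 490) = Mul(-51, 490) = -24990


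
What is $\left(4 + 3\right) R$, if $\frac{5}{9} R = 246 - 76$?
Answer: $2142$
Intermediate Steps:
$R = 306$ ($R = \frac{9 \left(246 - 76\right)}{5} = \frac{9}{5} \cdot 170 = 306$)
$\left(4 + 3\right) R = \left(4 + 3\right) 306 = 7 \cdot 306 = 2142$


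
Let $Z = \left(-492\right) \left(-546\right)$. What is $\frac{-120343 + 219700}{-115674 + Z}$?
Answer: $\frac{33119}{50986} \approx 0.64957$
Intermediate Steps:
$Z = 268632$
$\frac{-120343 + 219700}{-115674 + Z} = \frac{-120343 + 219700}{-115674 + 268632} = \frac{99357}{152958} = 99357 \cdot \frac{1}{152958} = \frac{33119}{50986}$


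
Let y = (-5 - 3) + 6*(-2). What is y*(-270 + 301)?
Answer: -620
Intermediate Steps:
y = -20 (y = -8 - 12 = -20)
y*(-270 + 301) = -20*(-270 + 301) = -20*31 = -620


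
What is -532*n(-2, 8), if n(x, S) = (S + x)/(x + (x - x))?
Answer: 1596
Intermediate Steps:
n(x, S) = (S + x)/x (n(x, S) = (S + x)/(x + 0) = (S + x)/x)
-532*n(-2, 8) = -532*(8 - 2)/(-2) = -(-266)*6 = -532*(-3) = 1596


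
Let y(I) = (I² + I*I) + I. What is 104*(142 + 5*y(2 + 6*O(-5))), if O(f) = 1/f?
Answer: 79248/5 ≈ 15850.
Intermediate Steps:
y(I) = I + 2*I² (y(I) = (I² + I²) + I = 2*I² + I = I + 2*I²)
104*(142 + 5*y(2 + 6*O(-5))) = 104*(142 + 5*((2 + 6/(-5))*(1 + 2*(2 + 6/(-5))))) = 104*(142 + 5*((2 + 6*(-⅕))*(1 + 2*(2 + 6*(-⅕))))) = 104*(142 + 5*((2 - 6/5)*(1 + 2*(2 - 6/5)))) = 104*(142 + 5*(4*(1 + 2*(⅘))/5)) = 104*(142 + 5*(4*(1 + 8/5)/5)) = 104*(142 + 5*((⅘)*(13/5))) = 104*(142 + 5*(52/25)) = 104*(142 + 52/5) = 104*(762/5) = 79248/5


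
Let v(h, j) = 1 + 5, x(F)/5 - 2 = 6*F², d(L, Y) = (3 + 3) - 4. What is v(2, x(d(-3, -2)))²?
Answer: 36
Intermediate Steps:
d(L, Y) = 2 (d(L, Y) = 6 - 4 = 2)
x(F) = 10 + 30*F² (x(F) = 10 + 5*(6*F²) = 10 + 30*F²)
v(h, j) = 6
v(2, x(d(-3, -2)))² = 6² = 36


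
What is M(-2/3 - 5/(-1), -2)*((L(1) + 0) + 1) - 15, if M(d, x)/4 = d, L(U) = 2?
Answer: 37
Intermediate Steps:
M(d, x) = 4*d
M(-2/3 - 5/(-1), -2)*((L(1) + 0) + 1) - 15 = (4*(-2/3 - 5/(-1)))*((2 + 0) + 1) - 15 = (4*(-2*⅓ - 5*(-1)))*(2 + 1) - 15 = (4*(-⅔ + 5))*3 - 15 = (4*(13/3))*3 - 15 = (52/3)*3 - 15 = 52 - 15 = 37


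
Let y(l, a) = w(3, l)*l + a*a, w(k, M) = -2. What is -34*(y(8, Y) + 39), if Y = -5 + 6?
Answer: -816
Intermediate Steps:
Y = 1
y(l, a) = a² - 2*l (y(l, a) = -2*l + a*a = -2*l + a² = a² - 2*l)
-34*(y(8, Y) + 39) = -34*((1² - 2*8) + 39) = -34*((1 - 16) + 39) = -34*(-15 + 39) = -34*24 = -816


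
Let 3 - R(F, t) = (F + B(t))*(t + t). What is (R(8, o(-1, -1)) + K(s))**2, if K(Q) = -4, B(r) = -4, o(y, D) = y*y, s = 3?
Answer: 81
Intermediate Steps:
o(y, D) = y**2
R(F, t) = 3 - 2*t*(-4 + F) (R(F, t) = 3 - (F - 4)*(t + t) = 3 - (-4 + F)*2*t = 3 - 2*t*(-4 + F))
(R(8, o(-1, -1)) + K(s))**2 = ((3 + 8*(-1)**2 - 2*8*(-1)**2) - 4)**2 = ((3 + 8*1 - 2*8*1) - 4)**2 = ((3 + 8 - 16) - 4)**2 = (-5 - 4)**2 = (-9)**2 = 81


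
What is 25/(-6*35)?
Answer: -5/42 ≈ -0.11905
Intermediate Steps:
25/(-6*35) = 25/(-210) = -1/210*25 = -5/42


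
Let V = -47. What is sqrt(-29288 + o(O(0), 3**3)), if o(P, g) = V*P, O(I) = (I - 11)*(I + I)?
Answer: 2*I*sqrt(7322) ≈ 171.14*I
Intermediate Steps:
O(I) = 2*I*(-11 + I) (O(I) = (-11 + I)*(2*I) = 2*I*(-11 + I))
o(P, g) = -47*P
sqrt(-29288 + o(O(0), 3**3)) = sqrt(-29288 - 94*0*(-11 + 0)) = sqrt(-29288 - 94*0*(-11)) = sqrt(-29288 - 47*0) = sqrt(-29288 + 0) = sqrt(-29288) = 2*I*sqrt(7322)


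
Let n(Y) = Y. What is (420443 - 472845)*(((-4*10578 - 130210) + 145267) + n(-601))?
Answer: 1459710112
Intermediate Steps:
(420443 - 472845)*(((-4*10578 - 130210) + 145267) + n(-601)) = (420443 - 472845)*(((-4*10578 - 130210) + 145267) - 601) = -52402*(((-42312 - 130210) + 145267) - 601) = -52402*((-172522 + 145267) - 601) = -52402*(-27255 - 601) = -52402*(-27856) = 1459710112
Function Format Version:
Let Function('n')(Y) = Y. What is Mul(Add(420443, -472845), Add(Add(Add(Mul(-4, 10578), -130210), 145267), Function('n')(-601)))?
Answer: 1459710112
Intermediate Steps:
Mul(Add(420443, -472845), Add(Add(Add(Mul(-4, 10578), -130210), 145267), Function('n')(-601))) = Mul(Add(420443, -472845), Add(Add(Add(Mul(-4, 10578), -130210), 145267), -601)) = Mul(-52402, Add(Add(Add(-42312, -130210), 145267), -601)) = Mul(-52402, Add(Add(-172522, 145267), -601)) = Mul(-52402, Add(-27255, -601)) = Mul(-52402, -27856) = 1459710112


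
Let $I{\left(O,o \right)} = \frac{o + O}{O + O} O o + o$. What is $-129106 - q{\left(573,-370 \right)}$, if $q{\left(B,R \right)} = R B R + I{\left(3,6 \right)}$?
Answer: $-78572839$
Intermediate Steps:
$I{\left(O,o \right)} = o + o \left(\frac{O}{2} + \frac{o}{2}\right)$ ($I{\left(O,o \right)} = \frac{O + o}{2 O} O o + o = \left(\frac{O}{2} + \frac{o}{2}\right) o + o = o \left(\frac{O}{2} + \frac{o}{2}\right) + o = o + o \left(\frac{O}{2} + \frac{o}{2}\right)$)
$q{\left(B,R \right)} = 33 + B R^{2}$ ($q{\left(B,R \right)} = R B R + \frac{1}{2} \cdot 6 \left(2 + 3 + 6\right) = B R R + \frac{1}{2} \cdot 6 \cdot 11 = B R^{2} + 33 = 33 + B R^{2}$)
$-129106 - q{\left(573,-370 \right)} = -129106 - \left(33 + 573 \left(-370\right)^{2}\right) = -129106 - \left(33 + 573 \cdot 136900\right) = -129106 - \left(33 + 78443700\right) = -129106 - 78443733 = -78572839$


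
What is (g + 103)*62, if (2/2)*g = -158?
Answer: -3410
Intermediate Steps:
g = -158
(g + 103)*62 = (-158 + 103)*62 = -55*62 = -3410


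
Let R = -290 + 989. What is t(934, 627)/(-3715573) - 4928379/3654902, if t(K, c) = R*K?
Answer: -20697913195299/13580055188846 ≈ -1.5241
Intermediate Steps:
R = 699
t(K, c) = 699*K
t(934, 627)/(-3715573) - 4928379/3654902 = (699*934)/(-3715573) - 4928379/3654902 = 652866*(-1/3715573) - 4928379*1/3654902 = -652866/3715573 - 4928379/3654902 = -20697913195299/13580055188846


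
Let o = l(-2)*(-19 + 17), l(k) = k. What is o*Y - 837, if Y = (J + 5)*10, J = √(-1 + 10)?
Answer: -517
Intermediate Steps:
J = 3 (J = √9 = 3)
Y = 80 (Y = (3 + 5)*10 = 8*10 = 80)
o = 4 (o = -2*(-19 + 17) = -2*(-2) = 4)
o*Y - 837 = 4*80 - 837 = 320 - 837 = -517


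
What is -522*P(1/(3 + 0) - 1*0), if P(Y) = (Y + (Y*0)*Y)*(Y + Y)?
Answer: -116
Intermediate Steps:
P(Y) = 2*Y² (P(Y) = (Y + 0*Y)*(2*Y) = (Y + 0)*(2*Y) = Y*(2*Y) = 2*Y²)
-522*P(1/(3 + 0) - 1*0) = -1044*(1/(3 + 0) - 1*0)² = -1044*(1/3 + 0)² = -1044*(⅓ + 0)² = -1044*(⅓)² = -1044/9 = -522*2/9 = -116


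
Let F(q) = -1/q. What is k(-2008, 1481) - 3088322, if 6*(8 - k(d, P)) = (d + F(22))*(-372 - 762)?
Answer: -76292361/22 ≈ -3.4678e+6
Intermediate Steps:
k(d, P) = -13/22 + 189*d (k(d, P) = 8 - (d - 1/22)*(-372 - 762)/6 = 8 - (d - 1*1/22)*(-1134)/6 = 8 - (d - 1/22)*(-1134)/6 = 8 - (-1/22 + d)*(-1134)/6 = 8 - (567/11 - 1134*d)/6 = 8 + (-189/22 + 189*d) = -13/22 + 189*d)
k(-2008, 1481) - 3088322 = (-13/22 + 189*(-2008)) - 3088322 = (-13/22 - 379512) - 3088322 = -8349277/22 - 3088322 = -76292361/22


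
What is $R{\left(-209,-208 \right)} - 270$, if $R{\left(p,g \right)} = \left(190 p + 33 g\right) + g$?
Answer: $-47052$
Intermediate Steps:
$R{\left(p,g \right)} = 34 g + 190 p$ ($R{\left(p,g \right)} = \left(33 g + 190 p\right) + g = 34 g + 190 p$)
$R{\left(-209,-208 \right)} - 270 = \left(34 \left(-208\right) + 190 \left(-209\right)\right) - 270 = \left(-7072 - 39710\right) - 270 = -46782 - 270 = -47052$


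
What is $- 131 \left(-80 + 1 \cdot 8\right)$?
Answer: $9432$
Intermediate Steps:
$- 131 \left(-80 + 1 \cdot 8\right) = - 131 \left(-80 + 8\right) = \left(-131\right) \left(-72\right) = 9432$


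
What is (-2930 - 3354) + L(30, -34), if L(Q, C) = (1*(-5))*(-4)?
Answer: -6264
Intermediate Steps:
L(Q, C) = 20 (L(Q, C) = -5*(-4) = 20)
(-2930 - 3354) + L(30, -34) = (-2930 - 3354) + 20 = -6284 + 20 = -6264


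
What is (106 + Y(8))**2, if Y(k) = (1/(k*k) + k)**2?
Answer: 486290049025/16777216 ≈ 28985.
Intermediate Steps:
Y(k) = (k + k**(-2))**2 (Y(k) = (1/(k**2) + k)**2 = (k**(-2) + k)**2 = (k + k**(-2))**2)
(106 + Y(8))**2 = (106 + (1 + 8**3)**2/8**4)**2 = (106 + (1 + 512)**2/4096)**2 = (106 + (1/4096)*513**2)**2 = (106 + (1/4096)*263169)**2 = (106 + 263169/4096)**2 = (697345/4096)**2 = 486290049025/16777216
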